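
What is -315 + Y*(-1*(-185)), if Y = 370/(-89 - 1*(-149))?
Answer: 4955/6 ≈ 825.83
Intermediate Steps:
Y = 37/6 (Y = 370/(-89 + 149) = 370/60 = 370*(1/60) = 37/6 ≈ 6.1667)
-315 + Y*(-1*(-185)) = -315 + 37*(-1*(-185))/6 = -315 + (37/6)*185 = -315 + 6845/6 = 4955/6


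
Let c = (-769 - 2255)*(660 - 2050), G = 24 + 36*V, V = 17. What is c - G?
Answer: 4202724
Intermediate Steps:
G = 636 (G = 24 + 36*17 = 24 + 612 = 636)
c = 4203360 (c = -3024*(-1390) = 4203360)
c - G = 4203360 - 1*636 = 4203360 - 636 = 4202724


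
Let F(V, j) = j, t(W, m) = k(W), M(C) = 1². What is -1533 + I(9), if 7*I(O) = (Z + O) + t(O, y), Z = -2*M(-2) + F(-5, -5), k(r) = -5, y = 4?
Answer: -10734/7 ≈ -1533.4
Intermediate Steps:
M(C) = 1
t(W, m) = -5
Z = -7 (Z = -2*1 - 5 = -2 - 5 = -7)
I(O) = -12/7 + O/7 (I(O) = ((-7 + O) - 5)/7 = (-12 + O)/7 = -12/7 + O/7)
-1533 + I(9) = -1533 + (-12/7 + (⅐)*9) = -1533 + (-12/7 + 9/7) = -1533 - 3/7 = -10734/7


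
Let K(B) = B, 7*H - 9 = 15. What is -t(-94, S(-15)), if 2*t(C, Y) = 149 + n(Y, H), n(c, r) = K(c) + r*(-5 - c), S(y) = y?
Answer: -589/7 ≈ -84.143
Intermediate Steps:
H = 24/7 (H = 9/7 + (⅐)*15 = 9/7 + 15/7 = 24/7 ≈ 3.4286)
n(c, r) = c + r*(-5 - c)
t(C, Y) = 923/14 - 17*Y/14 (t(C, Y) = (149 + (Y - 5*24/7 - 1*Y*24/7))/2 = (149 + (Y - 120/7 - 24*Y/7))/2 = (149 + (-120/7 - 17*Y/7))/2 = (923/7 - 17*Y/7)/2 = 923/14 - 17*Y/14)
-t(-94, S(-15)) = -(923/14 - 17/14*(-15)) = -(923/14 + 255/14) = -1*589/7 = -589/7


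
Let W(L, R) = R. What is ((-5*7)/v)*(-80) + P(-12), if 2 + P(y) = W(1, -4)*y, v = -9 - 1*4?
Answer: -2202/13 ≈ -169.38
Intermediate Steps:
v = -13 (v = -9 - 4 = -13)
P(y) = -2 - 4*y
((-5*7)/v)*(-80) + P(-12) = (-5*7/(-13))*(-80) + (-2 - 4*(-12)) = -35*(-1/13)*(-80) + (-2 + 48) = (35/13)*(-80) + 46 = -2800/13 + 46 = -2202/13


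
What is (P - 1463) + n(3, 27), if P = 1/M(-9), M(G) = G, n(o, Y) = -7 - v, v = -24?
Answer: -13015/9 ≈ -1446.1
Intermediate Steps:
n(o, Y) = 17 (n(o, Y) = -7 - 1*(-24) = -7 + 24 = 17)
P = -⅑ (P = 1/(-9) = -⅑ ≈ -0.11111)
(P - 1463) + n(3, 27) = (-⅑ - 1463) + 17 = -13168/9 + 17 = -13015/9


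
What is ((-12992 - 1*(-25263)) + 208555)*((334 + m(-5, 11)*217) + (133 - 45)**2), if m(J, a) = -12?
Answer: 1208801524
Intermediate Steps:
((-12992 - 1*(-25263)) + 208555)*((334 + m(-5, 11)*217) + (133 - 45)**2) = ((-12992 - 1*(-25263)) + 208555)*((334 - 12*217) + (133 - 45)**2) = ((-12992 + 25263) + 208555)*((334 - 2604) + 88**2) = (12271 + 208555)*(-2270 + 7744) = 220826*5474 = 1208801524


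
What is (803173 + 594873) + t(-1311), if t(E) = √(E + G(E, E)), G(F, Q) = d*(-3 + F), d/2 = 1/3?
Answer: 1398046 + 27*I*√3 ≈ 1.398e+6 + 46.765*I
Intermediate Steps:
d = ⅔ (d = 2/3 = 2*(⅓) = ⅔ ≈ 0.66667)
G(F, Q) = -2 + 2*F/3 (G(F, Q) = 2*(-3 + F)/3 = -2 + 2*F/3)
t(E) = √(-2 + 5*E/3) (t(E) = √(E + (-2 + 2*E/3)) = √(-2 + 5*E/3))
(803173 + 594873) + t(-1311) = (803173 + 594873) + √(-18 + 15*(-1311))/3 = 1398046 + √(-18 - 19665)/3 = 1398046 + √(-19683)/3 = 1398046 + (81*I*√3)/3 = 1398046 + 27*I*√3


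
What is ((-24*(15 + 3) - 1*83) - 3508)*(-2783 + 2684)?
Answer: 398277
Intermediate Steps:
((-24*(15 + 3) - 1*83) - 3508)*(-2783 + 2684) = ((-24*18 - 83) - 3508)*(-99) = ((-432 - 83) - 3508)*(-99) = (-515 - 3508)*(-99) = -4023*(-99) = 398277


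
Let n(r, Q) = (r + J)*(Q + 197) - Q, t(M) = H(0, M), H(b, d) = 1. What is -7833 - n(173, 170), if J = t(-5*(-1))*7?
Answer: -73723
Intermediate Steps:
t(M) = 1
J = 7 (J = 1*7 = 7)
n(r, Q) = -Q + (7 + r)*(197 + Q) (n(r, Q) = (r + 7)*(Q + 197) - Q = (7 + r)*(197 + Q) - Q = -Q + (7 + r)*(197 + Q))
-7833 - n(173, 170) = -7833 - (1379 + 6*170 + 197*173 + 170*173) = -7833 - (1379 + 1020 + 34081 + 29410) = -7833 - 1*65890 = -7833 - 65890 = -73723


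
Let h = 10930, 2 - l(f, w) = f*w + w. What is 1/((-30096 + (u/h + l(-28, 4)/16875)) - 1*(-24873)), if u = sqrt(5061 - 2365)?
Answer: -71073444250171125/371216136024774174991 - 2489990625*sqrt(674)/371216136024774174991 ≈ -0.00019146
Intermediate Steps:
l(f, w) = 2 - w - f*w (l(f, w) = 2 - (f*w + w) = 2 - (w + f*w) = 2 + (-w - f*w) = 2 - w - f*w)
u = 2*sqrt(674) (u = sqrt(2696) = 2*sqrt(674) ≈ 51.923)
1/((-30096 + (u/h + l(-28, 4)/16875)) - 1*(-24873)) = 1/((-30096 + ((2*sqrt(674))/10930 + (2 - 1*4 - 1*(-28)*4)/16875)) - 1*(-24873)) = 1/((-30096 + ((2*sqrt(674))*(1/10930) + (2 - 4 + 112)*(1/16875))) + 24873) = 1/((-30096 + (sqrt(674)/5465 + 110*(1/16875))) + 24873) = 1/((-30096 + (sqrt(674)/5465 + 22/3375)) + 24873) = 1/((-30096 + (22/3375 + sqrt(674)/5465)) + 24873) = 1/((-101573978/3375 + sqrt(674)/5465) + 24873) = 1/(-17627603/3375 + sqrt(674)/5465)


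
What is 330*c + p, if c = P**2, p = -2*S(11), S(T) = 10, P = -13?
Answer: 55750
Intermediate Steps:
p = -20 (p = -2*10 = -20)
c = 169 (c = (-13)**2 = 169)
330*c + p = 330*169 - 20 = 55770 - 20 = 55750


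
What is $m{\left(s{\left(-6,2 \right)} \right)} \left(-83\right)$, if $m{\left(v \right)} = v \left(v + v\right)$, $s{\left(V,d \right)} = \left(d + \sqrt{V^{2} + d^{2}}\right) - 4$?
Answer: $-7304 + 1328 \sqrt{10} \approx -3104.5$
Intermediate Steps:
$s{\left(V,d \right)} = -4 + d + \sqrt{V^{2} + d^{2}}$
$m{\left(v \right)} = 2 v^{2}$ ($m{\left(v \right)} = v 2 v = 2 v^{2}$)
$m{\left(s{\left(-6,2 \right)} \right)} \left(-83\right) = 2 \left(-4 + 2 + \sqrt{\left(-6\right)^{2} + 2^{2}}\right)^{2} \left(-83\right) = 2 \left(-4 + 2 + \sqrt{36 + 4}\right)^{2} \left(-83\right) = 2 \left(-4 + 2 + \sqrt{40}\right)^{2} \left(-83\right) = 2 \left(-4 + 2 + 2 \sqrt{10}\right)^{2} \left(-83\right) = 2 \left(-2 + 2 \sqrt{10}\right)^{2} \left(-83\right) = - 166 \left(-2 + 2 \sqrt{10}\right)^{2}$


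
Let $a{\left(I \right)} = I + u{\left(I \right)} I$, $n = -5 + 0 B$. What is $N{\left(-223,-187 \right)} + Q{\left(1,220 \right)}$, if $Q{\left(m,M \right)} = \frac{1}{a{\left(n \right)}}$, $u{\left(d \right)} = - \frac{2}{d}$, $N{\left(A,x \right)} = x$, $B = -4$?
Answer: $- \frac{1310}{7} \approx -187.14$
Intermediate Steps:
$n = -5$ ($n = -5 + 0 \left(-4\right) = -5 + 0 = -5$)
$a{\left(I \right)} = -2 + I$ ($a{\left(I \right)} = I + - \frac{2}{I} I = I - 2 = -2 + I$)
$Q{\left(m,M \right)} = - \frac{1}{7}$ ($Q{\left(m,M \right)} = \frac{1}{-2 - 5} = \frac{1}{-7} = - \frac{1}{7}$)
$N{\left(-223,-187 \right)} + Q{\left(1,220 \right)} = -187 - \frac{1}{7} = - \frac{1310}{7}$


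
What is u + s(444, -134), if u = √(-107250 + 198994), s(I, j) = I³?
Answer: 87528384 + 4*√5734 ≈ 8.7529e+7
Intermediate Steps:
u = 4*√5734 (u = √91744 = 4*√5734 ≈ 302.89)
u + s(444, -134) = 4*√5734 + 444³ = 4*√5734 + 87528384 = 87528384 + 4*√5734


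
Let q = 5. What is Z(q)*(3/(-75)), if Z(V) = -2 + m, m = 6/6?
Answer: 1/25 ≈ 0.040000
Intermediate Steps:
m = 1 (m = 6*(⅙) = 1)
Z(V) = -1 (Z(V) = -2 + 1 = -1)
Z(q)*(3/(-75)) = -3/(-75) = -3*(-1)/75 = -1*(-1/25) = 1/25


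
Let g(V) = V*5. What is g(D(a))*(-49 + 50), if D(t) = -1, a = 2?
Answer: -5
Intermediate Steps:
g(V) = 5*V
g(D(a))*(-49 + 50) = (5*(-1))*(-49 + 50) = -5*1 = -5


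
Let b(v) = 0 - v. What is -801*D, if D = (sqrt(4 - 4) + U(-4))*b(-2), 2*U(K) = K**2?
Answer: -12816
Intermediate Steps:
b(v) = -v
U(K) = K**2/2
D = 16 (D = (sqrt(4 - 4) + (1/2)*(-4)**2)*(-1*(-2)) = (sqrt(0) + (1/2)*16)*2 = (0 + 8)*2 = 8*2 = 16)
-801*D = -801*16 = -12816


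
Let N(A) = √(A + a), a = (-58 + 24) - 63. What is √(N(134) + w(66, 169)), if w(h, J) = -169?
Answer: √(-169 + √37) ≈ 12.764*I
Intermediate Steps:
a = -97 (a = -34 - 63 = -97)
N(A) = √(-97 + A) (N(A) = √(A - 97) = √(-97 + A))
√(N(134) + w(66, 169)) = √(√(-97 + 134) - 169) = √(√37 - 169) = √(-169 + √37)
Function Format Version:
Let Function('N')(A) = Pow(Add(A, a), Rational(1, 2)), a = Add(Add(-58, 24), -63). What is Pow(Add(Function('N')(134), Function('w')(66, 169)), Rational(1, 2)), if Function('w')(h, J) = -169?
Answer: Pow(Add(-169, Pow(37, Rational(1, 2))), Rational(1, 2)) ≈ Mul(12.764, I)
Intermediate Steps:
a = -97 (a = Add(-34, -63) = -97)
Function('N')(A) = Pow(Add(-97, A), Rational(1, 2)) (Function('N')(A) = Pow(Add(A, -97), Rational(1, 2)) = Pow(Add(-97, A), Rational(1, 2)))
Pow(Add(Function('N')(134), Function('w')(66, 169)), Rational(1, 2)) = Pow(Add(Pow(Add(-97, 134), Rational(1, 2)), -169), Rational(1, 2)) = Pow(Add(Pow(37, Rational(1, 2)), -169), Rational(1, 2)) = Pow(Add(-169, Pow(37, Rational(1, 2))), Rational(1, 2))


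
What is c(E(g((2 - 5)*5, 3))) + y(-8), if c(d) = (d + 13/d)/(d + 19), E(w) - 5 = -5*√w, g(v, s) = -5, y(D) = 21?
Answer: (-192*I + 3095*√5)/(5*(-I + 29*√5)) ≈ 21.349 - 0.26295*I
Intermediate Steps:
E(w) = 5 - 5*√w
c(d) = (d + 13/d)/(19 + d)
c(E(g((2 - 5)*5, 3))) + y(-8) = (13 + (5 - 5*I*√5)²)/((5 - 5*I*√5)*(19 + (5 - 5*I*√5))) + 21 = (13 + (5 - 5*I*√5)²)/((5 - 5*I*√5)*(24 - 5*I*√5)) + 21 = 21 + (13 + (5 - 5*I*√5)²)/((5 - 5*I*√5)*(24 - 5*I*√5))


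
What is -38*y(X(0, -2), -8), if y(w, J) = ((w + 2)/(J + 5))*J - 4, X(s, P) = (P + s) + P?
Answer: 1064/3 ≈ 354.67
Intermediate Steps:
X(s, P) = s + 2*P
y(w, J) = -4 + J*(2 + w)/(5 + J) (y(w, J) = ((2 + w)/(5 + J))*J - 4 = J*(2 + w)/(5 + J) - 4 = -4 + J*(2 + w)/(5 + J))
-38*y(X(0, -2), -8) = -38*(-20 - 2*(-8) - 8*(0 + 2*(-2)))/(5 - 8) = -38*(-20 + 16 - 8*(0 - 4))/(-3) = -(-38)*(-20 + 16 - 8*(-4))/3 = -(-38)*(-20 + 16 + 32)/3 = -(-38)*28/3 = -38*(-28/3) = 1064/3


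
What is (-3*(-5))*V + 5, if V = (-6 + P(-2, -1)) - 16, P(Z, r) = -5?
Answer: -400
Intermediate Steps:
V = -27 (V = (-6 - 5) - 16 = -11 - 16 = -27)
(-3*(-5))*V + 5 = -3*(-5)*(-27) + 5 = 15*(-27) + 5 = -405 + 5 = -400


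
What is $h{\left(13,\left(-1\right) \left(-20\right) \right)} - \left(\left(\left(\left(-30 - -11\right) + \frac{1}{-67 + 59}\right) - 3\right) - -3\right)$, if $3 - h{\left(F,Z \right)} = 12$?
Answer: $\frac{81}{8} \approx 10.125$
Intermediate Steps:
$h{\left(F,Z \right)} = -9$ ($h{\left(F,Z \right)} = 3 - 12 = -9$)
$h{\left(13,\left(-1\right) \left(-20\right) \right)} - \left(\left(\left(\left(-30 - -11\right) + \frac{1}{-67 + 59}\right) - 3\right) - -3\right) = -9 - \left(\left(\left(\left(-30 - -11\right) + \frac{1}{-67 + 59}\right) - 3\right) - -3\right) = -9 - \left(\left(\left(\left(-30 + 11\right) + \frac{1}{-8}\right) - 3\right) + 3\right) = -9 - \left(\left(\left(-19 - \frac{1}{8}\right) - 3\right) + 3\right) = -9 - \left(\left(- \frac{153}{8} - 3\right) + 3\right) = -9 - \left(- \frac{177}{8} + 3\right) = -9 - - \frac{153}{8} = -9 + \frac{153}{8} = \frac{81}{8}$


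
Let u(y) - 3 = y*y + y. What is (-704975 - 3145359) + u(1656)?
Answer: -1106339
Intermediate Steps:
u(y) = 3 + y + y**2 (u(y) = 3 + (y*y + y) = 3 + (y**2 + y) = 3 + (y + y**2) = 3 + y + y**2)
(-704975 - 3145359) + u(1656) = (-704975 - 3145359) + (3 + 1656 + 1656**2) = -3850334 + (3 + 1656 + 2742336) = -3850334 + 2743995 = -1106339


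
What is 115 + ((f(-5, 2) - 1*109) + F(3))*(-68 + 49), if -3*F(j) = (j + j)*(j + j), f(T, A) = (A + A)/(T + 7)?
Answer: 2376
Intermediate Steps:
f(T, A) = 2*A/(7 + T) (f(T, A) = (2*A)/(7 + T) = 2*A/(7 + T))
F(j) = -4*j²/3 (F(j) = -(j + j)*(j + j)/3 = -2*j*2*j/3 = -4*j²/3)
115 + ((f(-5, 2) - 1*109) + F(3))*(-68 + 49) = 115 + ((2*2/(7 - 5) - 1*109) - 4/3*3²)*(-68 + 49) = 115 + ((2*2/2 - 109) - 4/3*9)*(-19) = 115 + ((2*2*(½) - 109) - 12)*(-19) = 115 + ((2 - 109) - 12)*(-19) = 115 + (-107 - 12)*(-19) = 115 - 119*(-19) = 115 + 2261 = 2376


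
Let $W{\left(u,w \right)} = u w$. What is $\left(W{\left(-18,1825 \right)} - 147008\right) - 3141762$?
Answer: $-3321620$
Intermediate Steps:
$\left(W{\left(-18,1825 \right)} - 147008\right) - 3141762 = \left(\left(-18\right) 1825 - 147008\right) - 3141762 = \left(-32850 - 147008\right) - 3141762 = -179858 - 3141762 = -3321620$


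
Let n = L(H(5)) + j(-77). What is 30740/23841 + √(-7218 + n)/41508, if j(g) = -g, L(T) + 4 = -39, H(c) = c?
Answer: 30740/23841 + I*√449/10377 ≈ 1.2894 + 0.002042*I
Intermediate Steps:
L(T) = -43 (L(T) = -4 - 39 = -43)
n = 34 (n = -43 - 1*(-77) = -43 + 77 = 34)
30740/23841 + √(-7218 + n)/41508 = 30740/23841 + √(-7218 + 34)/41508 = 30740*(1/23841) + √(-7184)*(1/41508) = 30740/23841 + (4*I*√449)*(1/41508) = 30740/23841 + I*√449/10377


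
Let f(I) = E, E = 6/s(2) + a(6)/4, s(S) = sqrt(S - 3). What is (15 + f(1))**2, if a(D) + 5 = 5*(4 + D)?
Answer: 10449/16 - 315*I ≈ 653.06 - 315.0*I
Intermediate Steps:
s(S) = sqrt(-3 + S)
a(D) = 15 + 5*D (a(D) = -5 + 5*(4 + D) = -5 + (20 + 5*D) = 15 + 5*D)
E = 45/4 - 6*I (E = 6/(sqrt(-3 + 2)) + (15 + 5*6)/4 = 6/(sqrt(-1)) + (15 + 30)*(1/4) = 6/I + 45*(1/4) = 6*(-I) + 45/4 = -6*I + 45/4 = 45/4 - 6*I ≈ 11.25 - 6.0*I)
f(I) = 45/4 - 6*I
(15 + f(1))**2 = (15 + (45/4 - 6*I))**2 = (105/4 - 6*I)**2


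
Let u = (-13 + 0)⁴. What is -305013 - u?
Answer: -333574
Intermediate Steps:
u = 28561 (u = (-13)⁴ = 28561)
-305013 - u = -305013 - 1*28561 = -305013 - 28561 = -333574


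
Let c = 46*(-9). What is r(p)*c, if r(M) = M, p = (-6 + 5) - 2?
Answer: 1242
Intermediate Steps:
p = -3 (p = -1 - 2 = -3)
c = -414
r(p)*c = -3*(-414) = 1242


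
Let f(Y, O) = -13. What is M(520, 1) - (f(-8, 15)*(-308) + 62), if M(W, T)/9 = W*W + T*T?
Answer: 2429543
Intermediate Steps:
M(W, T) = 9*T**2 + 9*W**2 (M(W, T) = 9*(W*W + T*T) = 9*(W**2 + T**2) = 9*(T**2 + W**2) = 9*T**2 + 9*W**2)
M(520, 1) - (f(-8, 15)*(-308) + 62) = (9*1**2 + 9*520**2) - (-13*(-308) + 62) = (9*1 + 9*270400) - (4004 + 62) = (9 + 2433600) - 1*4066 = 2433609 - 4066 = 2429543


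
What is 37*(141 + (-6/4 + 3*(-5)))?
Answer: 9213/2 ≈ 4606.5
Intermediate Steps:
37*(141 + (-6/4 + 3*(-5))) = 37*(141 + (-6*¼ - 15)) = 37*(141 + (-3/2 - 15)) = 37*(141 - 33/2) = 37*(249/2) = 9213/2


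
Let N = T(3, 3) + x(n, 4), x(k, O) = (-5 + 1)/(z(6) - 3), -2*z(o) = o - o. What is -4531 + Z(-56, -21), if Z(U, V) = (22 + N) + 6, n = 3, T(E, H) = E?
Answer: -13496/3 ≈ -4498.7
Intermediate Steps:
z(o) = 0 (z(o) = -(o - o)/2 = -½*0 = 0)
x(k, O) = 4/3 (x(k, O) = (-5 + 1)/(0 - 3) = -4/(-3) = -4*(-⅓) = 4/3)
N = 13/3 (N = 3 + 4/3 = 13/3 ≈ 4.3333)
Z(U, V) = 97/3 (Z(U, V) = (22 + 13/3) + 6 = 79/3 + 6 = 97/3)
-4531 + Z(-56, -21) = -4531 + 97/3 = -13496/3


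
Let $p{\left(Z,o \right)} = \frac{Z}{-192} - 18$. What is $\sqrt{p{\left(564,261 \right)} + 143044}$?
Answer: $\frac{\sqrt{2288369}}{4} \approx 378.18$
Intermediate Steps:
$p{\left(Z,o \right)} = -18 - \frac{Z}{192}$ ($p{\left(Z,o \right)} = Z \left(- \frac{1}{192}\right) - 18 = - \frac{Z}{192} - 18 = -18 - \frac{Z}{192}$)
$\sqrt{p{\left(564,261 \right)} + 143044} = \sqrt{\left(-18 - \frac{47}{16}\right) + 143044} = \sqrt{- \frac{335}{16} + 143044} = \sqrt{\frac{2288369}{16}} = \frac{\sqrt{2288369}}{4}$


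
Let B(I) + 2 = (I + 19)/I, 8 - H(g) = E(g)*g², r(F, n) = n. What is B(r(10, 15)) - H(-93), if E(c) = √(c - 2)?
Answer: -116/15 + 8649*I*√95 ≈ -7.7333 + 84300.0*I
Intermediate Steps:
E(c) = √(-2 + c)
H(g) = 8 - g²*√(-2 + g) (H(g) = 8 - √(-2 + g)*g² = 8 - g²*√(-2 + g))
B(I) = -2 + (19 + I)/I (B(I) = -2 + (I + 19)/I = -2 + (19 + I)/I)
B(r(10, 15)) - H(-93) = (19 - 1*15)/15 - (8 - 1*(-93)²*√(-2 - 93)) = (19 - 15)/15 - (8 - 1*8649*√(-95)) = (1/15)*4 - (8 - 1*8649*I*√95) = 4/15 - (8 - 8649*I*√95) = 4/15 + (-8 + 8649*I*√95) = -116/15 + 8649*I*√95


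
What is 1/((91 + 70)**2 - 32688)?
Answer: -1/6767 ≈ -0.00014778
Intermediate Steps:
1/((91 + 70)**2 - 32688) = 1/(161**2 - 32688) = 1/(25921 - 32688) = 1/(-6767) = -1/6767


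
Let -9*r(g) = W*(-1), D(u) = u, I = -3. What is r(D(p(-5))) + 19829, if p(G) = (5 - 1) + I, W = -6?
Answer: 59485/3 ≈ 19828.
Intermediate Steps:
p(G) = 1 (p(G) = (5 - 1) - 3 = 4 - 3 = 1)
r(g) = -2/3 (r(g) = -(-2)*(-1)/3 = -1/9*6 = -2/3)
r(D(p(-5))) + 19829 = -2/3 + 19829 = 59485/3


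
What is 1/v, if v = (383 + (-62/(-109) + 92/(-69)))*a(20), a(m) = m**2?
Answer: 327/49996400 ≈ 6.5405e-6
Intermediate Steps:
v = 49996400/327 (v = (383 + (-62/(-109) + 92/(-69)))*20**2 = (383 + (-62*(-1/109) + 92*(-1/69)))*400 = (383 + (62/109 - 4/3))*400 = (383 - 250/327)*400 = (124991/327)*400 = 49996400/327 ≈ 1.5289e+5)
1/v = 1/(49996400/327) = 327/49996400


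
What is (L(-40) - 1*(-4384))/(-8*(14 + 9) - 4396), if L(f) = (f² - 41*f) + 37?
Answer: -7661/4580 ≈ -1.6727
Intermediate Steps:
L(f) = 37 + f² - 41*f
(L(-40) - 1*(-4384))/(-8*(14 + 9) - 4396) = ((37 + (-40)² - 41*(-40)) - 1*(-4384))/(-8*(14 + 9) - 4396) = ((37 + 1600 + 1640) + 4384)/(-8*23 - 4396) = (3277 + 4384)/(-184 - 4396) = 7661/(-4580) = 7661*(-1/4580) = -7661/4580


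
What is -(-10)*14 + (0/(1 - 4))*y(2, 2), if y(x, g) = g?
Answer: 140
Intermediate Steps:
-(-10)*14 + (0/(1 - 4))*y(2, 2) = -(-10)*14 + (0/(1 - 4))*2 = -10*(-14) + (0/(-3))*2 = 140 + (0*(-⅓))*2 = 140 + 0*2 = 140 + 0 = 140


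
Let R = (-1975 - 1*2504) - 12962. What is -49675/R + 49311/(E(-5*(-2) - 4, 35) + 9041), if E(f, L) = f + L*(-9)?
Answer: 1293795251/152294812 ≈ 8.4953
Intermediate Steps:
E(f, L) = f - 9*L
R = -17441 (R = (-1975 - 2504) - 12962 = -4479 - 12962 = -17441)
-49675/R + 49311/(E(-5*(-2) - 4, 35) + 9041) = -49675/(-17441) + 49311/(((-5*(-2) - 4) - 9*35) + 9041) = -49675*(-1/17441) + 49311/(((10 - 4) - 315) + 9041) = 49675/17441 + 49311/((6 - 315) + 9041) = 49675/17441 + 49311/(-309 + 9041) = 49675/17441 + 49311/8732 = 1293795251/152294812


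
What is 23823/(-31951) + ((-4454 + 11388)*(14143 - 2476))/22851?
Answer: 861419622235/243370767 ≈ 3539.5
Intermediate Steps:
23823/(-31951) + ((-4454 + 11388)*(14143 - 2476))/22851 = 23823*(-1/31951) + (6934*11667)*(1/22851) = -23823/31951 + 80898978*(1/22851) = -23823/31951 + 26966326/7617 = 861419622235/243370767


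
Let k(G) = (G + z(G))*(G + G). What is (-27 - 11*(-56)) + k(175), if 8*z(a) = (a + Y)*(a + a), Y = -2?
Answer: 5421803/2 ≈ 2.7109e+6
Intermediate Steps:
z(a) = a*(-2 + a)/4 (z(a) = ((a - 2)*(a + a))/8 = ((-2 + a)*(2*a))/8 = (2*a*(-2 + a))/8 = a*(-2 + a)/4)
k(G) = 2*G*(G + G*(-2 + G)/4) (k(G) = (G + G*(-2 + G)/4)*(G + G) = (G + G*(-2 + G)/4)*(2*G) = 2*G*(G + G*(-2 + G)/4))
(-27 - 11*(-56)) + k(175) = (-27 - 11*(-56)) + (½)*175²*(2 + 175) = (-27 + 616) + (½)*30625*177 = 589 + 5420625/2 = 5421803/2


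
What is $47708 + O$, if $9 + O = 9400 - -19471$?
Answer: $76570$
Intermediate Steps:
$O = 28862$ ($O = -9 + \left(9400 - -19471\right) = -9 + \left(9400 + 19471\right) = -9 + 28871 = 28862$)
$47708 + O = 47708 + 28862 = 76570$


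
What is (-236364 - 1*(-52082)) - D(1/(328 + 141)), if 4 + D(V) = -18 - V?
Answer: -86417939/469 ≈ -1.8426e+5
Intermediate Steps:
D(V) = -22 - V (D(V) = -4 + (-18 - V) = -22 - V)
(-236364 - 1*(-52082)) - D(1/(328 + 141)) = (-236364 - 1*(-52082)) - (-22 - 1/(328 + 141)) = (-236364 + 52082) - (-22 - 1/469) = -184282 - (-22 - 1*1/469) = -184282 - (-22 - 1/469) = -184282 - 1*(-10319/469) = -184282 + 10319/469 = -86417939/469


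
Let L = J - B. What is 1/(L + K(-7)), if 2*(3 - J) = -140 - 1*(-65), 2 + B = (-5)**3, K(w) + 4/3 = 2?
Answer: 6/1009 ≈ 0.0059465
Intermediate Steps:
K(w) = 2/3 (K(w) = -4/3 + 2 = 2/3)
B = -127 (B = -2 + (-5)**3 = -2 - 125 = -127)
J = 81/2 (J = 3 - (-140 - 1*(-65))/2 = 3 - (-140 + 65)/2 = 3 - 1/2*(-75) = 3 + 75/2 = 81/2 ≈ 40.500)
L = 335/2 (L = 81/2 - 1*(-127) = 81/2 + 127 = 335/2 ≈ 167.50)
1/(L + K(-7)) = 1/(335/2 + 2/3) = 1/(1009/6) = 6/1009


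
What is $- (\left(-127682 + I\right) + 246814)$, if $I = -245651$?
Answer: $126519$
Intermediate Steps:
$- (\left(-127682 + I\right) + 246814) = - (\left(-127682 - 245651\right) + 246814) = - (-373333 + 246814) = \left(-1\right) \left(-126519\right) = 126519$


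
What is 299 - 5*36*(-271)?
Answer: 49079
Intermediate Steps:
299 - 5*36*(-271) = 299 - 180*(-271) = 299 + 48780 = 49079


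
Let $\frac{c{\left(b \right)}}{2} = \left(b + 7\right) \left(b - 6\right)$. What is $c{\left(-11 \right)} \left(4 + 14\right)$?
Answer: $2448$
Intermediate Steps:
$c{\left(b \right)} = 2 \left(-6 + b\right) \left(7 + b\right)$ ($c{\left(b \right)} = 2 \left(b + 7\right) \left(b - 6\right) = 2 \left(7 + b\right) \left(-6 + b\right) = 2 \left(-6 + b\right) \left(7 + b\right)$)
$c{\left(-11 \right)} \left(4 + 14\right) = \left(-84 + 2 \left(-11\right) + 2 \left(-11\right)^{2}\right) \left(4 + 14\right) = \left(-84 - 22 + 2 \cdot 121\right) 18 = \left(-84 - 22 + 242\right) 18 = 136 \cdot 18 = 2448$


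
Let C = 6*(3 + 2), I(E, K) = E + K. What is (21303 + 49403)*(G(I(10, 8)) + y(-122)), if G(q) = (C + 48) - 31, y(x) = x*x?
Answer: 1055711286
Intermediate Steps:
C = 30 (C = 6*5 = 30)
y(x) = x²
G(q) = 47 (G(q) = (30 + 48) - 31 = 78 - 31 = 47)
(21303 + 49403)*(G(I(10, 8)) + y(-122)) = (21303 + 49403)*(47 + (-122)²) = 70706*(47 + 14884) = 70706*14931 = 1055711286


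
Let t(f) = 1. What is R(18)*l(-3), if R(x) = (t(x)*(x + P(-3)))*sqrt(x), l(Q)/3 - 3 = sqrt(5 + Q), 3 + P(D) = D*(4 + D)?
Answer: 216 + 324*sqrt(2) ≈ 674.21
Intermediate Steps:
P(D) = -3 + D*(4 + D)
l(Q) = 9 + 3*sqrt(5 + Q)
R(x) = sqrt(x)*(-6 + x) (R(x) = (1*(x + (-3 + (-3)**2 + 4*(-3))))*sqrt(x) = (1*(x + (-3 + 9 - 12)))*sqrt(x) = (1*(x - 6))*sqrt(x) = (1*(-6 + x))*sqrt(x) = (-6 + x)*sqrt(x) = sqrt(x)*(-6 + x))
R(18)*l(-3) = (sqrt(18)*(-6 + 18))*(9 + 3*sqrt(5 - 3)) = ((3*sqrt(2))*12)*(9 + 3*sqrt(2)) = (36*sqrt(2))*(9 + 3*sqrt(2)) = 36*sqrt(2)*(9 + 3*sqrt(2))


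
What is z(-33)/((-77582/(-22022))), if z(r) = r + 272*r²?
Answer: 3261182925/38791 ≈ 84071.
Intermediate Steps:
z(-33)/((-77582/(-22022))) = (-33*(1 + 272*(-33)))/((-77582/(-22022))) = (-33*(1 - 8976))/((-77582*(-1/22022))) = (-33*(-8975))/(38791/11011) = 296175*(11011/38791) = 3261182925/38791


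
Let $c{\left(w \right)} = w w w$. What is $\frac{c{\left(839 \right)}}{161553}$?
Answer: $\frac{590589719}{161553} \approx 3655.7$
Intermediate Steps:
$c{\left(w \right)} = w^{3}$ ($c{\left(w \right)} = w^{2} w = w^{3}$)
$\frac{c{\left(839 \right)}}{161553} = \frac{839^{3}}{161553} = 590589719 \cdot \frac{1}{161553} = \frac{590589719}{161553}$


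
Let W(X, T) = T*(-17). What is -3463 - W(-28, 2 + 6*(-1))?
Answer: -3531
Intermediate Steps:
W(X, T) = -17*T
-3463 - W(-28, 2 + 6*(-1)) = -3463 - (-17)*(2 + 6*(-1)) = -3463 - (-17)*(2 - 6) = -3463 - (-17)*(-4) = -3463 - 1*68 = -3463 - 68 = -3531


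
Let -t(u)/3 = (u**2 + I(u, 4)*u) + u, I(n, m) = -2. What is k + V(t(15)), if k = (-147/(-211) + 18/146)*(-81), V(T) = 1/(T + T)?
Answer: -1289033203/19407780 ≈ -66.418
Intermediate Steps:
t(u) = -3*u**2 + 3*u (t(u) = -3*((u**2 - 2*u) + u) = -3*(u**2 - u) = -3*u**2 + 3*u)
V(T) = 1/(2*T)
k = -1023030/15403 (k = (-147*(-1/211) + 18*(1/146))*(-81) = (147/211 + 9/73)*(-81) = (12630/15403)*(-81) = -1023030/15403 ≈ -66.418)
k + V(t(15)) = -1023030/15403 + 1/(2*((3*15*(1 - 1*15)))) = -1023030/15403 + 1/(2*((3*15*(1 - 15)))) = -1023030/15403 + 1/(2*((3*15*(-14)))) = -1023030/15403 + (1/2)/(-630) = -1023030/15403 + (1/2)*(-1/630) = -1023030/15403 - 1/1260 = -1289033203/19407780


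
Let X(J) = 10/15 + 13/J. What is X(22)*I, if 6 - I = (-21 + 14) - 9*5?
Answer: 2407/33 ≈ 72.939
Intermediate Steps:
X(J) = 2/3 + 13/J (X(J) = 10*(1/15) + 13/J = 2/3 + 13/J)
I = 58 (I = 6 - ((-21 + 14) - 9*5) = 6 - (-7 - 45) = 6 - 1*(-52) = 6 + 52 = 58)
X(22)*I = (2/3 + 13/22)*58 = (83/66)*58 = 2407/33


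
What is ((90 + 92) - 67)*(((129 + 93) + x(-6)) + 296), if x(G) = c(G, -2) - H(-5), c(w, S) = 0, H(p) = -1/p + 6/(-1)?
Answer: 60237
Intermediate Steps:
H(p) = -6 - 1/p (H(p) = -1/p + 6*(-1) = -1/p - 6 = -6 - 1/p)
x(G) = 29/5 (x(G) = 0 - (-6 - 1/(-5)) = 0 - (-6 - 1*(-⅕)) = 0 - (-6 + ⅕) = 0 - 1*(-29/5) = 0 + 29/5 = 29/5)
((90 + 92) - 67)*(((129 + 93) + x(-6)) + 296) = ((90 + 92) - 67)*(((129 + 93) + 29/5) + 296) = (182 - 67)*((222 + 29/5) + 296) = 115*(1139/5 + 296) = 115*(2619/5) = 60237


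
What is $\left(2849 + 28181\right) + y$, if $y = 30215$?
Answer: $61245$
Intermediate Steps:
$\left(2849 + 28181\right) + y = \left(2849 + 28181\right) + 30215 = 31030 + 30215 = 61245$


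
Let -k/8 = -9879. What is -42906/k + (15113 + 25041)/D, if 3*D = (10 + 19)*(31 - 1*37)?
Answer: -264661623/381988 ≈ -692.85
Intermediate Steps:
D = -58 (D = ((10 + 19)*(31 - 1*37))/3 = (29*(31 - 37))/3 = (29*(-6))/3 = (⅓)*(-174) = -58)
k = 79032 (k = -8*(-9879) = 79032)
-42906/k + (15113 + 25041)/D = -42906/79032 + (15113 + 25041)/(-58) = -42906*1/79032 + 40154*(-1/58) = -7151/13172 - 20077/29 = -264661623/381988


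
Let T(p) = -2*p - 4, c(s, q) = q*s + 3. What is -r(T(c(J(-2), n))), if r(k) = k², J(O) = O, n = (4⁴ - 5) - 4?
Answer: -956484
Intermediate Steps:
n = 247 (n = (256 - 5) - 4 = 251 - 4 = 247)
c(s, q) = 3 + q*s
T(p) = -4 - 2*p
-r(T(c(J(-2), n))) = -(-4 - 2*(3 + 247*(-2)))² = -(-4 - 2*(3 - 494))² = -(-4 - 2*(-491))² = -(-4 + 982)² = -1*978² = -1*956484 = -956484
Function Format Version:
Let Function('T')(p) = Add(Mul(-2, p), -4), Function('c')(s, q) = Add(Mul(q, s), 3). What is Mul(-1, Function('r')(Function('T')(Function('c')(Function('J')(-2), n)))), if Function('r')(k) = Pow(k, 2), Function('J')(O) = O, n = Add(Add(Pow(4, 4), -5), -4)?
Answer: -956484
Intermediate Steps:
n = 247 (n = Add(Add(256, -5), -4) = Add(251, -4) = 247)
Function('c')(s, q) = Add(3, Mul(q, s))
Function('T')(p) = Add(-4, Mul(-2, p))
Mul(-1, Function('r')(Function('T')(Function('c')(Function('J')(-2), n)))) = Mul(-1, Pow(Add(-4, Mul(-2, Add(3, Mul(247, -2)))), 2)) = Mul(-1, Pow(Add(-4, Mul(-2, Add(3, -494))), 2)) = Mul(-1, Pow(Add(-4, Mul(-2, -491)), 2)) = Mul(-1, Pow(Add(-4, 982), 2)) = Mul(-1, Pow(978, 2)) = Mul(-1, 956484) = -956484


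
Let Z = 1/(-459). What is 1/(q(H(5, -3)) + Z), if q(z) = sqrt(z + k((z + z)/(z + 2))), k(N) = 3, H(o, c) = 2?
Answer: 459/1053404 + 210681*sqrt(5)/1053404 ≈ 0.44765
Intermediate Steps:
q(z) = sqrt(3 + z) (q(z) = sqrt(z + 3) = sqrt(3 + z))
Z = -1/459 ≈ -0.0021787
1/(q(H(5, -3)) + Z) = 1/(sqrt(3 + 2) - 1/459) = 1/(sqrt(5) - 1/459) = 1/(-1/459 + sqrt(5))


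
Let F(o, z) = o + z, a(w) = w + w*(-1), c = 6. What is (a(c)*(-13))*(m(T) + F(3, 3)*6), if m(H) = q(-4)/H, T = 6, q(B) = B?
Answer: 0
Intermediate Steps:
a(w) = 0 (a(w) = w - w = 0)
m(H) = -4/H
(a(c)*(-13))*(m(T) + F(3, 3)*6) = (0*(-13))*(-4/6 + (3 + 3)*6) = 0*(-4*1/6 + 6*6) = 0*(-2/3 + 36) = 0*(106/3) = 0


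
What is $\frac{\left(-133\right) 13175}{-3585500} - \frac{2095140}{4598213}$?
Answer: $\frac{21808368583}{659475708460} \approx 0.033069$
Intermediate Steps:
$\frac{\left(-133\right) 13175}{-3585500} - \frac{2095140}{4598213} = \left(-1752275\right) \left(- \frac{1}{3585500}\right) - \frac{2095140}{4598213} = \frac{70091}{143420} - \frac{2095140}{4598213} = \frac{21808368583}{659475708460}$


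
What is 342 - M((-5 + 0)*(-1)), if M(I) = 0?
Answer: 342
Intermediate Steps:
342 - M((-5 + 0)*(-1)) = 342 - 1*0 = 342 + 0 = 342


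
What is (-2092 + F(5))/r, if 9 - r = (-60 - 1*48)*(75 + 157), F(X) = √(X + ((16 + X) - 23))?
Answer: -2092/25065 + √3/25065 ≈ -0.083394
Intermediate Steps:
F(X) = √(-7 + 2*X) (F(X) = √(X + (-7 + X)) = √(-7 + 2*X))
r = 25065 (r = 9 - (-60 - 1*48)*(75 + 157) = 9 - (-60 - 48)*232 = 9 - (-108)*232 = 9 - 1*(-25056) = 9 + 25056 = 25065)
(-2092 + F(5))/r = (-2092 + √(-7 + 2*5))/25065 = (-2092 + √(-7 + 10))*(1/25065) = (-2092 + √3)*(1/25065) = -2092/25065 + √3/25065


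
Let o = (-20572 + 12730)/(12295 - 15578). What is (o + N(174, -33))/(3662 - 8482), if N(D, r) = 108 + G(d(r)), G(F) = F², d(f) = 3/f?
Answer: -43854409/1914711260 ≈ -0.022904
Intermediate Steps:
N(D, r) = 108 + 9/r² (N(D, r) = 108 + (3/r)² = 108 + 9/r²)
o = 7842/3283 (o = -7842/(-3283) = -7842*(-1/3283) = 7842/3283 ≈ 2.3887)
(o + N(174, -33))/(3662 - 8482) = (7842/3283 + (108 + 9/(-33)²))/(3662 - 8482) = (7842/3283 + (108 + 9*(1/1089)))/(-4820) = (7842/3283 + (108 + 1/121))*(-1/4820) = (7842/3283 + 13069/121)*(-1/4820) = (43854409/397243)*(-1/4820) = -43854409/1914711260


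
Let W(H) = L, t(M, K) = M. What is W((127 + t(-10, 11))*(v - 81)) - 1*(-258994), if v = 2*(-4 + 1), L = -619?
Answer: 258375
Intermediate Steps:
v = -6 (v = 2*(-3) = -6)
W(H) = -619
W((127 + t(-10, 11))*(v - 81)) - 1*(-258994) = -619 - 1*(-258994) = -619 + 258994 = 258375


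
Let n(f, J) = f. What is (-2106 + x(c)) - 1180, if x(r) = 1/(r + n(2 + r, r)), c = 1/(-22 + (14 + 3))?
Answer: -26283/8 ≈ -3285.4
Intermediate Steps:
c = -1/5 (c = 1/(-22 + 17) = 1/(-5) = -1/5 ≈ -0.20000)
x(r) = 1/(2 + 2*r) (x(r) = 1/(r + (2 + r)) = 1/(2 + 2*r))
(-2106 + x(c)) - 1180 = (-2106 + 1/(2*(1 - 1/5))) - 1180 = (-2106 + 1/(2*(4/5))) - 1180 = (-2106 + (1/2)*(5/4)) - 1180 = (-2106 + 5/8) - 1180 = -16843/8 - 1180 = -26283/8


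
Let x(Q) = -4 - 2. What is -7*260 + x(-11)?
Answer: -1826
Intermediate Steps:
x(Q) = -6
-7*260 + x(-11) = -7*260 - 6 = -1820 - 6 = -1826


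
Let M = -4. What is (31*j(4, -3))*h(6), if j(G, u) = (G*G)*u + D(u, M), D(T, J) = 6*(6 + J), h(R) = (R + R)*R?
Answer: -80352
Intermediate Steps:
h(R) = 2*R² (h(R) = (2*R)*R = 2*R²)
D(T, J) = 36 + 6*J
j(G, u) = 12 + u*G² (j(G, u) = (G*G)*u + (36 + 6*(-4)) = G²*u + (36 - 24) = u*G² + 12 = 12 + u*G²)
(31*j(4, -3))*h(6) = (31*(12 - 3*4²))*(2*6²) = (31*(12 - 3*16))*(2*36) = (31*(12 - 48))*72 = (31*(-36))*72 = -1116*72 = -80352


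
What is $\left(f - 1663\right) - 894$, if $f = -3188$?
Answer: $-5745$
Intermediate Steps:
$\left(f - 1663\right) - 894 = \left(-3188 - 1663\right) - 894 = -4851 - 894 = -5745$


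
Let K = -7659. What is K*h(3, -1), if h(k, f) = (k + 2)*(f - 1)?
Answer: 76590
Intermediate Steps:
h(k, f) = (-1 + f)*(2 + k) (h(k, f) = (2 + k)*(-1 + f) = (-1 + f)*(2 + k))
K*h(3, -1) = -7659*(-2 - 1*3 + 2*(-1) - 1*3) = -7659*(-2 - 3 - 2 - 3) = -7659*(-10) = 76590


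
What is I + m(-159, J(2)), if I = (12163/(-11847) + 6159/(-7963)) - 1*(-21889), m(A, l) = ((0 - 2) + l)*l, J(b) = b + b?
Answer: 2065541943275/94337661 ≈ 21895.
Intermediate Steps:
J(b) = 2*b
m(A, l) = l*(-2 + l) (m(A, l) = (-2 + l)*l = l*(-2 + l))
I = 2064787241987/94337661 (I = (12163*(-1/11847) + 6159*(-1/7963)) + 21889 = (-12163/11847 - 6159/7963) + 21889 = -169819642/94337661 + 21889 = 2064787241987/94337661 ≈ 21887.)
I + m(-159, J(2)) = 2064787241987/94337661 + (2*2)*(-2 + 2*2) = 2064787241987/94337661 + 4*(-2 + 4) = 2064787241987/94337661 + 4*2 = 2064787241987/94337661 + 8 = 2065541943275/94337661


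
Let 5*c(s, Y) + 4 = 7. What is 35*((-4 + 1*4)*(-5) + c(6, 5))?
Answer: 21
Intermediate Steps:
c(s, Y) = ⅗ (c(s, Y) = -⅘ + (⅕)*7 = -⅘ + 7/5 = ⅗)
35*((-4 + 1*4)*(-5) + c(6, 5)) = 35*((-4 + 1*4)*(-5) + ⅗) = 35*((-4 + 4)*(-5) + ⅗) = 35*(0*(-5) + ⅗) = 35*(0 + ⅗) = 35*(⅗) = 21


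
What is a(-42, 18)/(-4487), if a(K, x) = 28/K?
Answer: 2/13461 ≈ 0.00014858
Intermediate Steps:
a(-42, 18)/(-4487) = (28/(-42))/(-4487) = (28*(-1/42))*(-1/4487) = -⅔*(-1/4487) = 2/13461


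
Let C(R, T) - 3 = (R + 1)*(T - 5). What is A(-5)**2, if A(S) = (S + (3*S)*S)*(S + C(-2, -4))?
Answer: 240100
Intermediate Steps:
C(R, T) = 3 + (1 + R)*(-5 + T) (C(R, T) = 3 + (R + 1)*(T - 5) = 3 + (1 + R)*(-5 + T))
A(S) = (12 + S)*(S + 3*S**2) (A(S) = (S + (3*S)*S)*(S + (-2 - 4 - 5*(-2) - 2*(-4))) = (S + 3*S**2)*(S + (-2 - 4 + 10 + 8)) = (S + 3*S**2)*(S + 12) = (S + 3*S**2)*(12 + S) = (12 + S)*(S + 3*S**2))
A(-5)**2 = (-5*(12 + 3*(-5)**2 + 37*(-5)))**2 = (-5*(12 + 3*25 - 185))**2 = (-5*(12 + 75 - 185))**2 = (-5*(-98))**2 = 490**2 = 240100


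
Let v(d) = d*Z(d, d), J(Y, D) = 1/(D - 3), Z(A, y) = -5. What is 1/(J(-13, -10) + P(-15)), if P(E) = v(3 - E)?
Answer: -13/1171 ≈ -0.011102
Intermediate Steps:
J(Y, D) = 1/(-3 + D)
v(d) = -5*d (v(d) = d*(-5) = -5*d)
P(E) = -15 + 5*E (P(E) = -5*(3 - E) = -15 + 5*E)
1/(J(-13, -10) + P(-15)) = 1/(1/(-3 - 10) + (-15 + 5*(-15))) = 1/(1/(-13) + (-15 - 75)) = 1/(-1/13 - 90) = 1/(-1171/13) = -13/1171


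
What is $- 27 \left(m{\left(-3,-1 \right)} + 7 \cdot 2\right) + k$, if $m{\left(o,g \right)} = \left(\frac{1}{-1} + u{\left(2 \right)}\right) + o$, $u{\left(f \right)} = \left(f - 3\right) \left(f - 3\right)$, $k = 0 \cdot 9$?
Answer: $-297$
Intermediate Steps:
$k = 0$
$u{\left(f \right)} = \left(-3 + f\right)^{2}$ ($u{\left(f \right)} = \left(-3 + f\right) \left(-3 + f\right) = \left(-3 + f\right)^{2}$)
$m{\left(o,g \right)} = o$ ($m{\left(o,g \right)} = \left(\frac{1}{-1} + \left(-3 + 2\right)^{2}\right) + o = \left(-1 + \left(-1\right)^{2}\right) + o = \left(-1 + 1\right) + o = 0 + o = o$)
$- 27 \left(m{\left(-3,-1 \right)} + 7 \cdot 2\right) + k = - 27 \left(-3 + 7 \cdot 2\right) + 0 = - 27 \left(-3 + 14\right) + 0 = \left(-27\right) 11 + 0 = -297 + 0 = -297$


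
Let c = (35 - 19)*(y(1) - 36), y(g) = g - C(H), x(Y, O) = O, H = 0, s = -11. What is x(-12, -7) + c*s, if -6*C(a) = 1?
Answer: 18371/3 ≈ 6123.7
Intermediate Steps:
C(a) = -⅙ (C(a) = -⅙*1 = -⅙)
y(g) = ⅙ + g (y(g) = g - 1*(-⅙) = g + ⅙ = ⅙ + g)
c = -1672/3 (c = (35 - 19)*((⅙ + 1) - 36) = 16*(7/6 - 36) = 16*(-209/6) = -1672/3 ≈ -557.33)
x(-12, -7) + c*s = -7 - 1672/3*(-11) = -7 + 18392/3 = 18371/3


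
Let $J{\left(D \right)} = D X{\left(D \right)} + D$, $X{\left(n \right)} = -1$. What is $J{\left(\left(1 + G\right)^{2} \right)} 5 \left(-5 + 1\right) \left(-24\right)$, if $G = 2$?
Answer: $0$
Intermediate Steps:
$J{\left(D \right)} = 0$ ($J{\left(D \right)} = D \left(-1\right) + D = - D + D = 0$)
$J{\left(\left(1 + G\right)^{2} \right)} 5 \left(-5 + 1\right) \left(-24\right) = 0 \cdot 5 \left(-5 + 1\right) \left(-24\right) = 0 \cdot 5 \left(-4\right) \left(-24\right) = 0 \left(-20\right) \left(-24\right) = 0 \left(-24\right) = 0$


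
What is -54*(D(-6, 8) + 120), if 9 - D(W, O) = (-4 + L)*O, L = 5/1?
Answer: -6534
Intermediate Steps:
L = 5 (L = 5*1 = 5)
D(W, O) = 9 - O (D(W, O) = 9 - (-4 + 5)*O = 9 - O)
-54*(D(-6, 8) + 120) = -54*((9 - 1*8) + 120) = -54*((9 - 8) + 120) = -54*(1 + 120) = -54*121 = -6534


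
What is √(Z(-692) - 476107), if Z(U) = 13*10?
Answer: I*√475977 ≈ 689.91*I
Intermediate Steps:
Z(U) = 130
√(Z(-692) - 476107) = √(130 - 476107) = √(-475977) = I*√475977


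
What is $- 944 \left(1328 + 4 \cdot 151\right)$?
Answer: $-1823808$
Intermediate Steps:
$- 944 \left(1328 + 4 \cdot 151\right) = - 944 \left(1328 + 604\right) = \left(-944\right) 1932 = -1823808$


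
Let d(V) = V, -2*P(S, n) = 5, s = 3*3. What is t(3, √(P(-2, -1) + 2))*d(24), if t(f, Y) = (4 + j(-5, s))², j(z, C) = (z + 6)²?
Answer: 600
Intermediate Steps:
s = 9
P(S, n) = -5/2 (P(S, n) = -½*5 = -5/2)
j(z, C) = (6 + z)²
t(f, Y) = 25 (t(f, Y) = (4 + (6 - 5)²)² = (4 + 1²)² = (4 + 1)² = 5² = 25)
t(3, √(P(-2, -1) + 2))*d(24) = 25*24 = 600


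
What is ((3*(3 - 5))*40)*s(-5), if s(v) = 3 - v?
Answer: -1920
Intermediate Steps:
((3*(3 - 5))*40)*s(-5) = ((3*(3 - 5))*40)*(3 - 1*(-5)) = ((3*(-2))*40)*(3 + 5) = -6*40*8 = -240*8 = -1920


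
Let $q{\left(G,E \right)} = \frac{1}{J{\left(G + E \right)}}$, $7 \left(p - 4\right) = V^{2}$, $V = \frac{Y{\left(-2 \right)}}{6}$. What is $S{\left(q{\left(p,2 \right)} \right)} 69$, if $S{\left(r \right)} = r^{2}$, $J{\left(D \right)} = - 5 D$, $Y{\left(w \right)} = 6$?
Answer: $\frac{3381}{46225} \approx 0.073142$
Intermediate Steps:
$V = 1$ ($V = \frac{6}{6} = 6 \cdot \frac{1}{6} = 1$)
$p = \frac{29}{7}$ ($p = 4 + \frac{1^{2}}{7} = 4 + \frac{1}{7} \cdot 1 = 4 + \frac{1}{7} = \frac{29}{7} \approx 4.1429$)
$q{\left(G,E \right)} = \frac{1}{- 5 E - 5 G}$ ($q{\left(G,E \right)} = \frac{1}{\left(-5\right) \left(G + E\right)} = \frac{1}{\left(-5\right) \left(E + G\right)} = \frac{1}{- 5 E - 5 G}$)
$S{\left(q{\left(p,2 \right)} \right)} 69 = \left(\frac{1}{5 \left(\left(-1\right) 2 - \frac{29}{7}\right)}\right)^{2} \cdot 69 = \left(\frac{1}{5 \left(-2 - \frac{29}{7}\right)}\right)^{2} \cdot 69 = \left(\frac{1}{5 \left(- \frac{43}{7}\right)}\right)^{2} \cdot 69 = \left(\frac{1}{5} \left(- \frac{7}{43}\right)\right)^{2} \cdot 69 = \left(- \frac{7}{215}\right)^{2} \cdot 69 = \frac{49}{46225} \cdot 69 = \frac{3381}{46225}$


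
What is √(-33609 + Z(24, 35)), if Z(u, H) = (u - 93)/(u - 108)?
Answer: I*√6587203/14 ≈ 183.33*I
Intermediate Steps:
Z(u, H) = (-93 + u)/(-108 + u)
√(-33609 + Z(24, 35)) = √(-33609 + (-93 + 24)/(-108 + 24)) = √(-33609 - 69/(-84)) = √(-33609 - 1/84*(-69)) = √(-33609 + 23/28) = √(-941029/28) = I*√6587203/14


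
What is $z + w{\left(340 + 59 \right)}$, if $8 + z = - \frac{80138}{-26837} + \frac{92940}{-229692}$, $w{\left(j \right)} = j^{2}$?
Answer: $\frac{81776703366174}{513687017} \approx 1.592 \cdot 10^{5}$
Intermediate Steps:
$z = - \frac{2783427243}{513687017}$ ($z = -8 + \left(- \frac{80138}{-26837} + \frac{92940}{-229692}\right) = -8 + \left(\left(-80138\right) \left(- \frac{1}{26837}\right) + 92940 \left(- \frac{1}{229692}\right)\right) = -8 + \left(\frac{80138}{26837} - \frac{7745}{19141}\right) = -8 + \frac{1326068893}{513687017} = - \frac{2783427243}{513687017} \approx -5.4185$)
$z + w{\left(340 + 59 \right)} = - \frac{2783427243}{513687017} + \left(340 + 59\right)^{2} = - \frac{2783427243}{513687017} + 399^{2} = - \frac{2783427243}{513687017} + 159201 = \frac{81776703366174}{513687017}$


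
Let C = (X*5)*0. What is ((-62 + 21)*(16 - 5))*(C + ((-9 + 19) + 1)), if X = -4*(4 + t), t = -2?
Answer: -4961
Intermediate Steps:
X = -8 (X = -4*(4 - 2) = -4*2 = -8)
C = 0 (C = -8*5*0 = -40*0 = 0)
((-62 + 21)*(16 - 5))*(C + ((-9 + 19) + 1)) = ((-62 + 21)*(16 - 5))*(0 + ((-9 + 19) + 1)) = (-41*11)*(0 + (10 + 1)) = -451*(0 + 11) = -451*11 = -4961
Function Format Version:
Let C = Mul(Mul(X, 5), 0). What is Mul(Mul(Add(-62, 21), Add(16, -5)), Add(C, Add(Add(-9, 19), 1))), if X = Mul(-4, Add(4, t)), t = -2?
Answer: -4961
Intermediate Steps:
X = -8 (X = Mul(-4, Add(4, -2)) = Mul(-4, 2) = -8)
C = 0 (C = Mul(Mul(-8, 5), 0) = Mul(-40, 0) = 0)
Mul(Mul(Add(-62, 21), Add(16, -5)), Add(C, Add(Add(-9, 19), 1))) = Mul(Mul(Add(-62, 21), Add(16, -5)), Add(0, Add(Add(-9, 19), 1))) = Mul(Mul(-41, 11), Add(0, Add(10, 1))) = Mul(-451, Add(0, 11)) = Mul(-451, 11) = -4961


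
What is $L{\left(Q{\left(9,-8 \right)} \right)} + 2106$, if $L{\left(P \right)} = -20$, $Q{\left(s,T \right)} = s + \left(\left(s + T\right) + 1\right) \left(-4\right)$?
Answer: $2086$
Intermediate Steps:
$Q{\left(s,T \right)} = -4 - 4 T - 3 s$ ($Q{\left(s,T \right)} = s + \left(\left(T + s\right) + 1\right) \left(-4\right) = s + \left(1 + T + s\right) \left(-4\right) = s - \left(4 + 4 T + 4 s\right) = -4 - 4 T - 3 s$)
$L{\left(Q{\left(9,-8 \right)} \right)} + 2106 = -20 + 2106 = 2086$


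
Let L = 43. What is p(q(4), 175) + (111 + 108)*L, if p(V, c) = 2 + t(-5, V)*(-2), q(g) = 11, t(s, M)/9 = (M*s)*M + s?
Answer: 20399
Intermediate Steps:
t(s, M) = 9*s + 9*s*M² (t(s, M) = 9*((M*s)*M + s) = 9*(s*M² + s) = 9*(s + s*M²) = 9*s + 9*s*M²)
p(V, c) = 92 + 90*V² (p(V, c) = 2 + (9*(-5)*(1 + V²))*(-2) = 2 + (-45 - 45*V²)*(-2) = 2 + (90 + 90*V²) = 92 + 90*V²)
p(q(4), 175) + (111 + 108)*L = (92 + 90*11²) + (111 + 108)*43 = (92 + 90*121) + 219*43 = (92 + 10890) + 9417 = 10982 + 9417 = 20399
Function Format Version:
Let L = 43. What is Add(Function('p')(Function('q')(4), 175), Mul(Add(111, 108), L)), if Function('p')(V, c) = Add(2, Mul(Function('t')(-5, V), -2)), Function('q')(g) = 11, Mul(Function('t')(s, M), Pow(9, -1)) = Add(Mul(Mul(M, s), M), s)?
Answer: 20399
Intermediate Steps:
Function('t')(s, M) = Add(Mul(9, s), Mul(9, s, Pow(M, 2))) (Function('t')(s, M) = Mul(9, Add(Mul(Mul(M, s), M), s)) = Mul(9, Add(Mul(s, Pow(M, 2)), s)) = Mul(9, Add(s, Mul(s, Pow(M, 2)))) = Add(Mul(9, s), Mul(9, s, Pow(M, 2))))
Function('p')(V, c) = Add(92, Mul(90, Pow(V, 2))) (Function('p')(V, c) = Add(2, Mul(Mul(9, -5, Add(1, Pow(V, 2))), -2)) = Add(2, Mul(Add(-45, Mul(-45, Pow(V, 2))), -2)) = Add(2, Add(90, Mul(90, Pow(V, 2)))) = Add(92, Mul(90, Pow(V, 2))))
Add(Function('p')(Function('q')(4), 175), Mul(Add(111, 108), L)) = Add(Add(92, Mul(90, Pow(11, 2))), Mul(Add(111, 108), 43)) = Add(Add(92, Mul(90, 121)), Mul(219, 43)) = Add(Add(92, 10890), 9417) = Add(10982, 9417) = 20399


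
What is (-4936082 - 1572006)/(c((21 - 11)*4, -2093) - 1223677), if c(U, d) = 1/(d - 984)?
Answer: 10012693388/1882627065 ≈ 5.3185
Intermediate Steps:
c(U, d) = 1/(-984 + d)
(-4936082 - 1572006)/(c((21 - 11)*4, -2093) - 1223677) = (-4936082 - 1572006)/(1/(-984 - 2093) - 1223677) = -6508088/(1/(-3077) - 1223677) = -6508088/(-1/3077 - 1223677) = -6508088/(-3765254130/3077) = -6508088*(-3077/3765254130) = 10012693388/1882627065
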